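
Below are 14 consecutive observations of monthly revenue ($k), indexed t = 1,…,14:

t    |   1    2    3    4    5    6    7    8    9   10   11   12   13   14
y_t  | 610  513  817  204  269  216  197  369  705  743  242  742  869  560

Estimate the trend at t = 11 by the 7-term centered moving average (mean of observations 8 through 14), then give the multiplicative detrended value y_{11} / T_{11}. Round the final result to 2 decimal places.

0.40

Trend T_11 = (369 + 705 + 743 + 242 + 742 + 869 + 560) / 7 = 4230/7 = 604.2857
Ratio to trend: 242 / 604.2857 = 0.40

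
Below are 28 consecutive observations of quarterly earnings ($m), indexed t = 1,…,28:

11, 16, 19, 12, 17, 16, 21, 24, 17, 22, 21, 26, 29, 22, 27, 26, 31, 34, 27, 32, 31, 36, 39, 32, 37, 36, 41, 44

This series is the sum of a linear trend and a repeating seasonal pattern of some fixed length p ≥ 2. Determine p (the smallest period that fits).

5

First differences y_{t+1} − y_t: 5, 3, -7, 5, -1, 5, 3, -7, 5, -1, 5, 3, …
The difference pattern repeats every 5 terms and not for any smaller step, so p = 5.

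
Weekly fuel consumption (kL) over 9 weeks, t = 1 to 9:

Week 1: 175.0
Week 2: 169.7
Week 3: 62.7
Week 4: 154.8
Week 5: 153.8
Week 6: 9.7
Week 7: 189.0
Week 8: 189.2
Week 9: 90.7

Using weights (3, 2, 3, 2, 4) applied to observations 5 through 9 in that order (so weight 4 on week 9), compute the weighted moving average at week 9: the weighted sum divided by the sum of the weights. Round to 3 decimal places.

127.786

Weighted sum: 3·153.8 + 2·9.7 + 3·189.0 + 2·189.2 + 4·90.7 = 461.4 + 19.4 + 567.0 + 378.4 + 362.8 = 1789.0
Weight total: 3 + 2 + 3 + 2 + 4 = 14
WMA = 1789.0 / 14 = 127.786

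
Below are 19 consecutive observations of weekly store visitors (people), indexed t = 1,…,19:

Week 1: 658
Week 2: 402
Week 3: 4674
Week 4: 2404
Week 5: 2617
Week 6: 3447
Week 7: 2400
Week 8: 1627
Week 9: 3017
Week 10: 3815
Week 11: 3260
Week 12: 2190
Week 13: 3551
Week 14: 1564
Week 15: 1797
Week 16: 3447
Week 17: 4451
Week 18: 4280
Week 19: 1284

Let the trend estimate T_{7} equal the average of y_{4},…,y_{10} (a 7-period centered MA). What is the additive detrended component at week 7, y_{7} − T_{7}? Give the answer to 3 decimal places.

Trend T_7 = (2404 + 2617 + 3447 + 2400 + 1627 + 3017 + 3815) / 7 = 19327/7 = 2761.00000
Detrended value: 2400 − 2761.00000 = -361.000

-361.000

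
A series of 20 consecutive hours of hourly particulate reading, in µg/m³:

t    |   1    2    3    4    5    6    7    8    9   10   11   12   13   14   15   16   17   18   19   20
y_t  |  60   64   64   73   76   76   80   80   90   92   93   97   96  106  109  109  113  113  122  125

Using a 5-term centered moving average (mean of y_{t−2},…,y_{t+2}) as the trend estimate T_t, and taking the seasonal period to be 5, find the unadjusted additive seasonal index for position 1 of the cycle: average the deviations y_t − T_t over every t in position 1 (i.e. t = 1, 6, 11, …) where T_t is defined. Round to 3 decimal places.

Season position 1 occurs at t = 6, 11, 16 (where T_t is defined).
t=6: T_6 = 77.00000; y_6 − T_6 = 76 − 77.00000 = -1.00000
t=11: T_11 = 93.60000; y_11 − T_11 = 93 − 93.60000 = -0.60000
t=16: T_16 = 110.00000; y_16 − T_16 = 109 − 110.00000 = -1.00000
Mean deviation: (-1.00000 + -0.60000 + -1.00000) / 3 = -0.867

-0.867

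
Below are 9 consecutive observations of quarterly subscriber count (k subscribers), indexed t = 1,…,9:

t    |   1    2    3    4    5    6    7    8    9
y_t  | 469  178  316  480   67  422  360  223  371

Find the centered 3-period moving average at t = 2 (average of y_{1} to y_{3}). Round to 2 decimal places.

Sum of periods 1–3: 469 + 178 + 316 = 963
Divide by 3: 963 / 3 = 321.00

321.00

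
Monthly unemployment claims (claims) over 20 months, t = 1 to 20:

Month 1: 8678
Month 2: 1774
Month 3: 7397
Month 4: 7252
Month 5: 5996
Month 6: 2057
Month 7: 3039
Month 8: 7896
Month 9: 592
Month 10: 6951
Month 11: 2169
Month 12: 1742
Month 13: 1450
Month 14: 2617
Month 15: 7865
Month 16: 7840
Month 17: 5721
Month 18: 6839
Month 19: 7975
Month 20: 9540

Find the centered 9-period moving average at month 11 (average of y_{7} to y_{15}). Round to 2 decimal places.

Sum of periods 7–15: 3039 + 7896 + 592 + 6951 + 2169 + 1742 + 1450 + 2617 + 7865 = 34321
Divide by 9: 34321 / 9 = 3813.44

3813.44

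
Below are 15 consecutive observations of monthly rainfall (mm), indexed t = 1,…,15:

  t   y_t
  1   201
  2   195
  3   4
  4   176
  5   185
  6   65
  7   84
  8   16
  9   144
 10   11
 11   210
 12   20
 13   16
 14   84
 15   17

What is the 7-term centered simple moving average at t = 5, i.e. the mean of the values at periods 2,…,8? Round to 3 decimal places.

Sum of periods 2–8: 195 + 4 + 176 + 185 + 65 + 84 + 16 = 725
Divide by 7: 725 / 7 = 103.571

103.571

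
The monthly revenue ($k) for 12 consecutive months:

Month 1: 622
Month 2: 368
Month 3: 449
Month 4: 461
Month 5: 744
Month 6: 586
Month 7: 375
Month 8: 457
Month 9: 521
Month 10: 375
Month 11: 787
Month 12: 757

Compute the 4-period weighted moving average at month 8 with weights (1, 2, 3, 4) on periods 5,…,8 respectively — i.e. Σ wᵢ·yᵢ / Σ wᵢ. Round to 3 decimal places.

486.900

Weighted sum: 1·744 + 2·586 + 3·375 + 4·457 = 744 + 1172 + 1125 + 1828 = 4869
Weight total: 1 + 2 + 3 + 4 = 10
WMA = 4869 / 10 = 486.900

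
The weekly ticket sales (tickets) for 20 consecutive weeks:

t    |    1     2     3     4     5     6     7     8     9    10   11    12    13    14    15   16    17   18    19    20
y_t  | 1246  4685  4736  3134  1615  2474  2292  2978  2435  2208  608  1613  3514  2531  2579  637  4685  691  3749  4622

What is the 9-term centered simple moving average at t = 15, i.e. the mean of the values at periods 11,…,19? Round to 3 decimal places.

Sum of periods 11–19: 608 + 1613 + 3514 + 2531 + 2579 + 637 + 4685 + 691 + 3749 = 20607
Divide by 9: 20607 / 9 = 2289.667

2289.667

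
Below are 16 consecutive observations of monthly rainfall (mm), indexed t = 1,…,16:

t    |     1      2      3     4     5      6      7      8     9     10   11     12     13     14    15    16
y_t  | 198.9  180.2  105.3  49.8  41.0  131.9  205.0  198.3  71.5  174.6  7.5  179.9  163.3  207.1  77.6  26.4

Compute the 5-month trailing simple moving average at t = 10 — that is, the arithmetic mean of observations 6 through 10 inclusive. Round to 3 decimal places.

156.260

Sum of periods 6–10: 131.9 + 205.0 + 198.3 + 71.5 + 174.6 = 781.3
Divide by 5: 781.3 / 5 = 156.260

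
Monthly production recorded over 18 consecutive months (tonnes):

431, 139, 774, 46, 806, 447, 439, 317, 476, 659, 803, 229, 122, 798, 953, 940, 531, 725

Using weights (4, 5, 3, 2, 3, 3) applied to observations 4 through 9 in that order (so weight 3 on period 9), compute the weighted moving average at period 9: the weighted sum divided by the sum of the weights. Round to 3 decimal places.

440.600

Weighted sum: 4·46 + 5·806 + 3·447 + 2·439 + 3·317 + 3·476 = 184 + 4030 + 1341 + 878 + 951 + 1428 = 8812
Weight total: 4 + 5 + 3 + 2 + 3 + 3 = 20
WMA = 8812 / 20 = 440.600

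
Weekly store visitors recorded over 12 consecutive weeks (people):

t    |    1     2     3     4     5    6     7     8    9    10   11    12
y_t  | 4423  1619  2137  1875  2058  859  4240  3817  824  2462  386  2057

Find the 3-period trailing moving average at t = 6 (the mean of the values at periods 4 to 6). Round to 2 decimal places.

Sum of periods 4–6: 1875 + 2058 + 859 = 4792
Divide by 3: 4792 / 3 = 1597.33

1597.33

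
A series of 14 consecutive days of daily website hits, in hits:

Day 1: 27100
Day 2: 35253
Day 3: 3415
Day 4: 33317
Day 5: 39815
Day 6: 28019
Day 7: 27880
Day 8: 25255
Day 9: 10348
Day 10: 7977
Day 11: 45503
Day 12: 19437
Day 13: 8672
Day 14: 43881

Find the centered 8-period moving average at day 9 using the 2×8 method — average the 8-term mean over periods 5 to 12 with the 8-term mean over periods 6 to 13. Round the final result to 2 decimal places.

Sum over 5–12: 39815 + 28019 + 27880 + 25255 + 10348 + 7977 + 45503 + 19437 = 204234
Sum over 6–13: 28019 + 27880 + 25255 + 10348 + 7977 + 45503 + 19437 + 8672 = 173091
CMA at t=9 = (204234 + 173091) / (2·8) = 377325 / 16 = 23582.81

23582.81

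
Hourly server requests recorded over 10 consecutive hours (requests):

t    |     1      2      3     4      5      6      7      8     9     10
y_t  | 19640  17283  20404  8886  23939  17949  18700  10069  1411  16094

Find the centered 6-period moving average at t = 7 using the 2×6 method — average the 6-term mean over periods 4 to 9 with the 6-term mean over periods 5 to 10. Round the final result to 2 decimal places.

Sum over 4–9: 8886 + 23939 + 17949 + 18700 + 10069 + 1411 = 80954
Sum over 5–10: 23939 + 17949 + 18700 + 10069 + 1411 + 16094 = 88162
CMA at t=7 = (80954 + 88162) / (2·6) = 169116 / 12 = 14093.00

14093.00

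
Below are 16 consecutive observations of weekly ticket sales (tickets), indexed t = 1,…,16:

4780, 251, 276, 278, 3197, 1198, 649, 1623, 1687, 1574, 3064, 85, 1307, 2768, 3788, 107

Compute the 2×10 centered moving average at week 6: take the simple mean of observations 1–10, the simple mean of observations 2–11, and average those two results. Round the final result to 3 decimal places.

1465.500

Sum over 1–10: 4780 + 251 + 276 + 278 + 3197 + 1198 + 649 + 1623 + 1687 + 1574 = 15513
Sum over 2–11: 251 + 276 + 278 + 3197 + 1198 + 649 + 1623 + 1687 + 1574 + 3064 = 13797
CMA at t=6 = (15513 + 13797) / (2·10) = 29310 / 20 = 1465.500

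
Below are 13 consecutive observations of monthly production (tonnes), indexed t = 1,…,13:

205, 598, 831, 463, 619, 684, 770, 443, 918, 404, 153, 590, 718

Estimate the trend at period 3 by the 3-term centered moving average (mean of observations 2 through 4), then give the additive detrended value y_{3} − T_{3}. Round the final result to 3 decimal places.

200.333

Trend T_3 = (598 + 831 + 463) / 3 = 1892/3 = 630.66667
Detrended value: 831 − 630.66667 = 200.333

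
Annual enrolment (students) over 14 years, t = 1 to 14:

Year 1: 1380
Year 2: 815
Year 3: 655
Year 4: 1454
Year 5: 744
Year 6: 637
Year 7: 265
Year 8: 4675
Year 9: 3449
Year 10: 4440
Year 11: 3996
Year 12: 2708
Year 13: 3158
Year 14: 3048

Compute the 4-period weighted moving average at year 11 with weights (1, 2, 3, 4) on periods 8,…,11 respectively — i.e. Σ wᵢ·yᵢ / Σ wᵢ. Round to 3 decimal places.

Weighted sum: 1·4675 + 2·3449 + 3·4440 + 4·3996 = 4675 + 6898 + 13320 + 15984 = 40877
Weight total: 1 + 2 + 3 + 4 = 10
WMA = 40877 / 10 = 4087.700

4087.700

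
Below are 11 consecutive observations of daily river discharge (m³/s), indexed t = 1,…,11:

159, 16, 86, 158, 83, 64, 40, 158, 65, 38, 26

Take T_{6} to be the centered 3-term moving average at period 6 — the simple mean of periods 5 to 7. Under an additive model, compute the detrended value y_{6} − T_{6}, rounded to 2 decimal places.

Trend T_6 = (83 + 64 + 40) / 3 = 187/3 = 62.3333
Detrended value: 64 − 62.3333 = 1.67

1.67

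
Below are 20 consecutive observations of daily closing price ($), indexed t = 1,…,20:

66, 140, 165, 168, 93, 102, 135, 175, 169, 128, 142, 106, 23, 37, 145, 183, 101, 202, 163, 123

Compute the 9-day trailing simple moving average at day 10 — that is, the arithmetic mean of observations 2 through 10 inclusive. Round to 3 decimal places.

141.667

Sum of periods 2–10: 140 + 165 + 168 + 93 + 102 + 135 + 175 + 169 + 128 = 1275
Divide by 9: 1275 / 9 = 141.667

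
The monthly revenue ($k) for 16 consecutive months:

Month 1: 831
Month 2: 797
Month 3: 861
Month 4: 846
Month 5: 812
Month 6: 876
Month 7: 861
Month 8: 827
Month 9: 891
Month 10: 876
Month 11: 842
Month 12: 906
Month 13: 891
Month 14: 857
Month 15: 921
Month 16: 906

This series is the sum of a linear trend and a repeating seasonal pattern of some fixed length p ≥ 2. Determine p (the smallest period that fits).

First differences y_{t+1} − y_t: -34, 64, -15, -34, 64, -15, -34, 64, …
The difference pattern repeats every 3 terms and not for any smaller step, so p = 3.

3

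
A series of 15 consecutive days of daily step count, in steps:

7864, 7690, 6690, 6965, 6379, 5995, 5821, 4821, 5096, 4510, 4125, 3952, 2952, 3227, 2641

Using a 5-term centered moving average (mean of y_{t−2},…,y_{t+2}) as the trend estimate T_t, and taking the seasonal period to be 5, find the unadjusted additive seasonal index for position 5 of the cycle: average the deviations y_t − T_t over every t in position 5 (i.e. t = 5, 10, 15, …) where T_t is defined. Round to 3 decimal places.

9.100

Season position 5 occurs at t = 5, 10 (where T_t is defined).
t=5: T_5 = 6370.00000; y_5 − T_5 = 6379 − 6370.00000 = 9.00000
t=10: T_10 = 4500.80000; y_10 − T_10 = 4510 − 4500.80000 = 9.20000
Mean deviation: (9.00000 + 9.20000) / 2 = 9.100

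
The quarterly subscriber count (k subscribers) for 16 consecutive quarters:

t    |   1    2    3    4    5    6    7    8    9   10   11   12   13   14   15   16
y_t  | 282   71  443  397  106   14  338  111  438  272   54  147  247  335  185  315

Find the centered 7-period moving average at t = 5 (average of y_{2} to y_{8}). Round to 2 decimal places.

Sum of periods 2–8: 71 + 443 + 397 + 106 + 14 + 338 + 111 = 1480
Divide by 7: 1480 / 7 = 211.43

211.43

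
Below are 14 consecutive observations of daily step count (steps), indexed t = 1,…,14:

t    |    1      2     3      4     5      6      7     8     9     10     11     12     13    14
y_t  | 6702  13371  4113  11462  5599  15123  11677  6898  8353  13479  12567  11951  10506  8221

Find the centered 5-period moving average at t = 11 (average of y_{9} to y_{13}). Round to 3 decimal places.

11371.200

Sum of periods 9–13: 8353 + 13479 + 12567 + 11951 + 10506 = 56856
Divide by 5: 56856 / 5 = 11371.200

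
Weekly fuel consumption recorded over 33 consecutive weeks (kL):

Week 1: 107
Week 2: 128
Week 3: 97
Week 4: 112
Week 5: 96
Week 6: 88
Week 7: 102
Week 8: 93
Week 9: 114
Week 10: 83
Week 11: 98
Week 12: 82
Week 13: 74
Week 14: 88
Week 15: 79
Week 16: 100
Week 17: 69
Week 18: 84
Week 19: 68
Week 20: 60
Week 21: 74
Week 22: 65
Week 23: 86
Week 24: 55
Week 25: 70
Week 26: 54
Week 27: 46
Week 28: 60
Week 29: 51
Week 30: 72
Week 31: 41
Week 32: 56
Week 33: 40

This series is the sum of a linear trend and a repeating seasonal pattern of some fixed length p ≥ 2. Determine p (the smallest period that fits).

7

First differences y_{t+1} − y_t: 21, -31, 15, -16, -8, 14, -9, 21, -31, 15, -16, -8, 14, -9, 21, -31, …
The difference pattern repeats every 7 terms and not for any smaller step, so p = 7.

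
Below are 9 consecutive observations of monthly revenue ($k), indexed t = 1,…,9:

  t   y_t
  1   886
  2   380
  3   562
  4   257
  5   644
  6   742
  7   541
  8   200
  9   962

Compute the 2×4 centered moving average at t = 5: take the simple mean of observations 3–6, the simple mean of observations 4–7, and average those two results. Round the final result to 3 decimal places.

Sum over 3–6: 562 + 257 + 644 + 742 = 2205
Sum over 4–7: 257 + 644 + 742 + 541 = 2184
CMA at t=5 = (2205 + 2184) / (2·4) = 4389 / 8 = 548.625

548.625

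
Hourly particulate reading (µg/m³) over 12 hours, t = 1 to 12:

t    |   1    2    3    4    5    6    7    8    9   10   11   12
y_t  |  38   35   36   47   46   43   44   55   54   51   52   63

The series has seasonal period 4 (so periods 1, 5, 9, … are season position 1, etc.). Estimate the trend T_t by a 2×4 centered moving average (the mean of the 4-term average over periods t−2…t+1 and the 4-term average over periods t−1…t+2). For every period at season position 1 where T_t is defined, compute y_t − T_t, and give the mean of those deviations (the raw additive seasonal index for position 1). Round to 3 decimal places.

2.000

Season position 1 occurs at t = 5, 9 (where T_t is defined).
t=5: T_5 = 44.00000; y_5 − T_5 = 46 − 44.00000 = 2.00000
t=9: T_9 = 52.00000; y_9 − T_9 = 54 − 52.00000 = 2.00000
Mean deviation: (2.00000 + 2.00000) / 2 = 2.000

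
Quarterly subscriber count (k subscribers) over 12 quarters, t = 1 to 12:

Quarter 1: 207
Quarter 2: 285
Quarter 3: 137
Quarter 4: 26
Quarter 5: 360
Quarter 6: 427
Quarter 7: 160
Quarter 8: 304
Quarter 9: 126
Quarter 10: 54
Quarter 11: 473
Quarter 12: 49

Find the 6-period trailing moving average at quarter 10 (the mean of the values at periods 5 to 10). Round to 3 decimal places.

238.500

Sum of periods 5–10: 360 + 427 + 160 + 304 + 126 + 54 = 1431
Divide by 6: 1431 / 6 = 238.500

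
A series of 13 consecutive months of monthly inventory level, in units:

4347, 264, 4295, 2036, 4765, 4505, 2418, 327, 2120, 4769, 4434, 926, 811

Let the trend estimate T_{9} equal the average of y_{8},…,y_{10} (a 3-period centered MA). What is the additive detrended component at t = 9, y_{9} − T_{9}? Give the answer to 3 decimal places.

Trend T_9 = (327 + 2120 + 4769) / 3 = 7216/3 = 2405.33333
Detrended value: 2120 − 2405.33333 = -285.333

-285.333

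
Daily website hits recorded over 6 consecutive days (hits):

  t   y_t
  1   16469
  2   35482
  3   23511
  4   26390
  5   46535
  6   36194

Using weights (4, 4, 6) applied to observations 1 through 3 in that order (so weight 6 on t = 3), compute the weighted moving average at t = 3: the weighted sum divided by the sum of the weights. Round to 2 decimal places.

Weighted sum: 4·16469 + 4·35482 + 6·23511 = 65876 + 141928 + 141066 = 348870
Weight total: 4 + 4 + 6 = 14
WMA = 348870 / 14 = 24919.29

24919.29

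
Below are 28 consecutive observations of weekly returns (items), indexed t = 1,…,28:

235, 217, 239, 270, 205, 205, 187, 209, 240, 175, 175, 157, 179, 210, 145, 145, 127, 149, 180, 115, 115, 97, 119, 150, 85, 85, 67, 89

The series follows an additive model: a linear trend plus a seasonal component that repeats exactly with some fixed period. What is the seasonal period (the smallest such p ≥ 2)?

5

First differences y_{t+1} − y_t: -18, 22, 31, -65, 0, -18, 22, 31, -65, 0, -18, 22, …
The difference pattern repeats every 5 terms and not for any smaller step, so p = 5.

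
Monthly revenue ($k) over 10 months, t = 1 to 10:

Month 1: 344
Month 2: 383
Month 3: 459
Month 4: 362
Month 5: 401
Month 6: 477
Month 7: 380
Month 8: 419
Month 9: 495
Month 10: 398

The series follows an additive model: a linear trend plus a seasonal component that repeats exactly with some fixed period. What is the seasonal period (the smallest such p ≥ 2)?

First differences y_{t+1} − y_t: 39, 76, -97, 39, 76, -97, 39, 76, …
The difference pattern repeats every 3 terms and not for any smaller step, so p = 3.

3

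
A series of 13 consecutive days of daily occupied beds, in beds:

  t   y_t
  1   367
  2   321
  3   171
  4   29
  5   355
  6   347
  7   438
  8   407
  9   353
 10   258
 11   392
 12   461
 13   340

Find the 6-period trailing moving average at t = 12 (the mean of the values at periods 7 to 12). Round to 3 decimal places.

384.833

Sum of periods 7–12: 438 + 407 + 353 + 258 + 392 + 461 = 2309
Divide by 6: 2309 / 6 = 384.833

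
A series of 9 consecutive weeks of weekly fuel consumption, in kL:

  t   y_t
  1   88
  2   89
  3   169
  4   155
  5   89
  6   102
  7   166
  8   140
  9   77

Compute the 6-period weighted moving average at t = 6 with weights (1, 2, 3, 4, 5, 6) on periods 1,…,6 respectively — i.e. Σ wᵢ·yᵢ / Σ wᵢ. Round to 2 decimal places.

116.67

Weighted sum: 1·88 + 2·89 + 3·169 + 4·155 + 5·89 + 6·102 = 88 + 178 + 507 + 620 + 445 + 612 = 2450
Weight total: 1 + 2 + 3 + 4 + 5 + 6 = 21
WMA = 2450 / 21 = 116.67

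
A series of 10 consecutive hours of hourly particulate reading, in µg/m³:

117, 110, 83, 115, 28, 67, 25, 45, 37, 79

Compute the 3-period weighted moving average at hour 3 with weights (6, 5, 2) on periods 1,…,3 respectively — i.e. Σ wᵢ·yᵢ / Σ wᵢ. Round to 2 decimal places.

109.08

Weighted sum: 6·117 + 5·110 + 2·83 = 702 + 550 + 166 = 1418
Weight total: 6 + 5 + 2 = 13
WMA = 1418 / 13 = 109.08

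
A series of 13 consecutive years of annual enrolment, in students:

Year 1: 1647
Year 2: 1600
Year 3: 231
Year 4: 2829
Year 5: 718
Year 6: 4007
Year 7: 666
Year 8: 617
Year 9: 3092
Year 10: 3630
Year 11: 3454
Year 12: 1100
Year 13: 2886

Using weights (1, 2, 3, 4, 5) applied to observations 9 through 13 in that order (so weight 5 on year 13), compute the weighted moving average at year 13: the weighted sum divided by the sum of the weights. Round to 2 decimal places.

2636.27

Weighted sum: 1·3092 + 2·3630 + 3·3454 + 4·1100 + 5·2886 = 3092 + 7260 + 10362 + 4400 + 14430 = 39544
Weight total: 1 + 2 + 3 + 4 + 5 = 15
WMA = 39544 / 15 = 2636.27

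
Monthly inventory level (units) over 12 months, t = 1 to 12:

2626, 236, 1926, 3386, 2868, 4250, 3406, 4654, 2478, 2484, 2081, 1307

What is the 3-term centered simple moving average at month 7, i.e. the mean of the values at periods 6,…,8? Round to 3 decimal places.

4103.333

Sum of periods 6–8: 4250 + 3406 + 4654 = 12310
Divide by 3: 12310 / 3 = 4103.333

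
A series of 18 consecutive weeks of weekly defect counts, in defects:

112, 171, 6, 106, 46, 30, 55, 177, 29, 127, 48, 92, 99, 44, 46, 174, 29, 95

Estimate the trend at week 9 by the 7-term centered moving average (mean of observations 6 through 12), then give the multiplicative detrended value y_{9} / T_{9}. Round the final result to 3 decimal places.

Trend T_9 = (30 + 55 + 177 + 29 + 127 + 48 + 92) / 7 = 558/7 = 79.71429
Ratio to trend: 29 / 79.71429 = 0.364

0.364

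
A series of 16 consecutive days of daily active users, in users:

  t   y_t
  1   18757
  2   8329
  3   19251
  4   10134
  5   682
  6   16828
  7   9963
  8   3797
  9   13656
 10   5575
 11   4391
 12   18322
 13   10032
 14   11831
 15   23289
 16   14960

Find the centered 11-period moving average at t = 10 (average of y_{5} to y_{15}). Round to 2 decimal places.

Sum of periods 5–15: 682 + 16828 + 9963 + 3797 + 13656 + 5575 + 4391 + 18322 + 10032 + 11831 + 23289 = 118366
Divide by 11: 118366 / 11 = 10760.55

10760.55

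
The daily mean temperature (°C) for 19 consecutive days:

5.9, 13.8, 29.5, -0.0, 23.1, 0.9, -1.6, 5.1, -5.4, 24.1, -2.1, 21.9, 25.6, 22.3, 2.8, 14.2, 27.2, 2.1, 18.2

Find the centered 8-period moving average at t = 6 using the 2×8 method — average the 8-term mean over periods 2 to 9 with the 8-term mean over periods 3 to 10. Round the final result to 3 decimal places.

8.819

Sum over 2–9: 13.8 + 29.5 + (-0.0) + 23.1 + 0.9 + (-1.6) + 5.1 + (-5.4) = 65.4
Sum over 3–10: 29.5 + (-0.0) + 23.1 + 0.9 + (-1.6) + 5.1 + (-5.4) + 24.1 = 75.7
CMA at t=6 = (65.4 + 75.7) / (2·8) = 141.1 / 16 = 8.819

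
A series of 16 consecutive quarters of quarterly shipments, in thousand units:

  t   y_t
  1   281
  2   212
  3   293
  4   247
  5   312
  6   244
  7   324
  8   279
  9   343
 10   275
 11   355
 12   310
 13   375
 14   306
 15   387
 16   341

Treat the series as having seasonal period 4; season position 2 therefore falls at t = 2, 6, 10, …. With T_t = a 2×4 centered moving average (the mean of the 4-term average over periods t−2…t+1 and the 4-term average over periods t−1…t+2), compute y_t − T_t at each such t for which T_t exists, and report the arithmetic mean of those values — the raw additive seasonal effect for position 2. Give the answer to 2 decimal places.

Season position 2 occurs at t = 6, 10, 14 (where T_t is defined).
t=6: T_6 = 285.7500; y_6 − T_6 = 244 − 285.7500 = -41.7500
t=10: T_10 = 316.8750; y_10 − T_10 = 275 − 316.8750 = -41.8750
t=14: T_14 = 348.3750; y_14 − T_14 = 306 − 348.3750 = -42.3750
Mean deviation: (-41.7500 + -41.8750 + -42.3750) / 3 = -42.00

-42.00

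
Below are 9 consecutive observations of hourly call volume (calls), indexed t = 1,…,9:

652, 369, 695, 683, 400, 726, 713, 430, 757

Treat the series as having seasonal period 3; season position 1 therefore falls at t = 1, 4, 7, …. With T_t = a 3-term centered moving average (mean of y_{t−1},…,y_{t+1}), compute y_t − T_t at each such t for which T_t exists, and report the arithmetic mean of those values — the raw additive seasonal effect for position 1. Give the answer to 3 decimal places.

90.167

Season position 1 occurs at t = 4, 7 (where T_t is defined).
t=4: T_4 = 592.66667; y_4 − T_4 = 683 − 592.66667 = 90.33333
t=7: T_7 = 623.00000; y_7 − T_7 = 713 − 623.00000 = 90.00000
Mean deviation: (90.33333 + 90.00000) / 2 = 90.167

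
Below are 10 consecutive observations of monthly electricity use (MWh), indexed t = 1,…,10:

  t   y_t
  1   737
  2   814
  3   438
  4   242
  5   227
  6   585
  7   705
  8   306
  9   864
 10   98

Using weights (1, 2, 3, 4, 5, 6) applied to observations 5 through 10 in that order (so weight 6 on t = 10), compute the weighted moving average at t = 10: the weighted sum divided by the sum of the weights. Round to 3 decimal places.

Weighted sum: 1·227 + 2·585 + 3·705 + 4·306 + 5·864 + 6·98 = 227 + 1170 + 2115 + 1224 + 4320 + 588 = 9644
Weight total: 1 + 2 + 3 + 4 + 5 + 6 = 21
WMA = 9644 / 21 = 459.238

459.238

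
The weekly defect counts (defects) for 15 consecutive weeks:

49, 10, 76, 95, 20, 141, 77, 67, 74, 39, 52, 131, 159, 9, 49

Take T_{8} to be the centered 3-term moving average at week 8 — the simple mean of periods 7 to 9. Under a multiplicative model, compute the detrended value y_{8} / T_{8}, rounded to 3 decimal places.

0.922

Trend T_8 = (77 + 67 + 74) / 3 = 218/3 = 72.66667
Ratio to trend: 67 / 72.66667 = 0.922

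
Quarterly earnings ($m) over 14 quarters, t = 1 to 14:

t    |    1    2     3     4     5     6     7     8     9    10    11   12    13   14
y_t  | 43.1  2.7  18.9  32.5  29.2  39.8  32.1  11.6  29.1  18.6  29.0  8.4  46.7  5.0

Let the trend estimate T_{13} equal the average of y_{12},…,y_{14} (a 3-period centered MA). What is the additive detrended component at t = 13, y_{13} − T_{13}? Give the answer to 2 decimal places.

Trend T_13 = (8.4 + 46.7 + 5.0) / 3 = 60.1/3 = 20.0333
Detrended value: 46.7 − 20.0333 = 26.67

26.67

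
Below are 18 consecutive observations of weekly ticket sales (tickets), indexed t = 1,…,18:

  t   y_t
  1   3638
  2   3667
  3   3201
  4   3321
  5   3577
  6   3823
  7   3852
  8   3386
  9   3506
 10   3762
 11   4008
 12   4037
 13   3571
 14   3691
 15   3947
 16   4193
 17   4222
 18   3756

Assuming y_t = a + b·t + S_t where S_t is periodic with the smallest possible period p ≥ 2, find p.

First differences y_{t+1} − y_t: 29, -466, 120, 256, 246, 29, -466, 120, 256, 246, 29, -466, …
The difference pattern repeats every 5 terms and not for any smaller step, so p = 5.

5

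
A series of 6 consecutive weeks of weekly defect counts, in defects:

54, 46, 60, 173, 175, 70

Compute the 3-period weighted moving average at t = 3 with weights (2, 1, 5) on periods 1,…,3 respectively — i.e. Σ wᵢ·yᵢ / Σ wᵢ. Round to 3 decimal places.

Weighted sum: 2·54 + 1·46 + 5·60 = 108 + 46 + 300 = 454
Weight total: 2 + 1 + 5 = 8
WMA = 454 / 8 = 56.750

56.750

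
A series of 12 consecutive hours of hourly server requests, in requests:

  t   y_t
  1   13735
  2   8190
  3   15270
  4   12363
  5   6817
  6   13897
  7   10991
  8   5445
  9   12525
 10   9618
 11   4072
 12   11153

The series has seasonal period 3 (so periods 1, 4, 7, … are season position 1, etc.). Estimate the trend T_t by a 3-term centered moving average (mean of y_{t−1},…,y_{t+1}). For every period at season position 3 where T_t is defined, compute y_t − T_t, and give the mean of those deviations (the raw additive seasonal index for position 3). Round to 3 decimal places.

Season position 3 occurs at t = 3, 6, 9 (where T_t is defined).
t=3: T_3 = 11941.00000; y_3 − T_3 = 15270 − 11941.00000 = 3329.00000
t=6: T_6 = 10568.33333; y_6 − T_6 = 13897 − 10568.33333 = 3328.66667
t=9: T_9 = 9196.00000; y_9 − T_9 = 12525 − 9196.00000 = 3329.00000
Mean deviation: (3329.00000 + 3328.66667 + 3329.00000) / 3 = 3328.889

3328.889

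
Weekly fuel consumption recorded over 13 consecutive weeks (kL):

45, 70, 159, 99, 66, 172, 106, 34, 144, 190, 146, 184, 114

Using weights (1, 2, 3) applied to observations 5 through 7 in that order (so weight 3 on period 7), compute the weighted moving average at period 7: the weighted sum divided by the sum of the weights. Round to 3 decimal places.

Weighted sum: 1·66 + 2·172 + 3·106 = 66 + 344 + 318 = 728
Weight total: 1 + 2 + 3 = 6
WMA = 728 / 6 = 121.333

121.333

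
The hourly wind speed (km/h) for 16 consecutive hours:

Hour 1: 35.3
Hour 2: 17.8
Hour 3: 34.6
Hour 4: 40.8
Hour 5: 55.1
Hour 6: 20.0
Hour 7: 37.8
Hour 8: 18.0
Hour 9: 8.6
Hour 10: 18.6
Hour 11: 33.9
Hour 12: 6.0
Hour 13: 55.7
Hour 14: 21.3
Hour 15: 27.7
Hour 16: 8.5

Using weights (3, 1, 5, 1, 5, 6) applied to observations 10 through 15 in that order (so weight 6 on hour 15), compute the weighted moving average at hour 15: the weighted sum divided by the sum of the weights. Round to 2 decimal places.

Weighted sum: 3·18.6 + 1·33.9 + 5·6.0 + 1·55.7 + 5·21.3 + 6·27.7 = 55.8 + 33.9 + 30.0 + 55.7 + 106.5 + 166.2 = 448.1
Weight total: 3 + 1 + 5 + 1 + 5 + 6 = 21
WMA = 448.1 / 21 = 21.34

21.34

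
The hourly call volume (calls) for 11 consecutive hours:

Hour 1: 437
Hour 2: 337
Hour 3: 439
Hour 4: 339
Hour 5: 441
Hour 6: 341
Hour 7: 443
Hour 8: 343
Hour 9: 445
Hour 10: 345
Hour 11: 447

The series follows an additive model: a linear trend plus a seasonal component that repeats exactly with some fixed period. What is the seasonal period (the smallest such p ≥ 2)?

2

First differences y_{t+1} − y_t: -100, 102, -100, 102, -100, 102, …
The difference pattern repeats every 2 terms and not for any smaller step, so p = 2.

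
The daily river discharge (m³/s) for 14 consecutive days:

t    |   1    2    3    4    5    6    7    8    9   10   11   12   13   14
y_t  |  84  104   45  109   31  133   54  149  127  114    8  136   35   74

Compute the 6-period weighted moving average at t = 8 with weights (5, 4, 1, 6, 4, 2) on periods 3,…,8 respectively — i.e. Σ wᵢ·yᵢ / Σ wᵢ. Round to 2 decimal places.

91.09

Weighted sum: 5·45 + 4·109 + 1·31 + 6·133 + 4·54 + 2·149 = 225 + 436 + 31 + 798 + 216 + 298 = 2004
Weight total: 5 + 4 + 1 + 6 + 4 + 2 = 22
WMA = 2004 / 22 = 91.09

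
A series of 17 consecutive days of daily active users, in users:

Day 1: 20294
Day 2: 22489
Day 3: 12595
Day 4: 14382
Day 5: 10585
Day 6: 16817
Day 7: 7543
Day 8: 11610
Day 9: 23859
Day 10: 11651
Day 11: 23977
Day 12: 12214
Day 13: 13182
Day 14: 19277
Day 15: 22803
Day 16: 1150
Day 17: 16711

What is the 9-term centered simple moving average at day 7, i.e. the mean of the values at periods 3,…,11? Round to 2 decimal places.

14779.89

Sum of periods 3–11: 12595 + 14382 + 10585 + 16817 + 7543 + 11610 + 23859 + 11651 + 23977 = 133019
Divide by 9: 133019 / 9 = 14779.89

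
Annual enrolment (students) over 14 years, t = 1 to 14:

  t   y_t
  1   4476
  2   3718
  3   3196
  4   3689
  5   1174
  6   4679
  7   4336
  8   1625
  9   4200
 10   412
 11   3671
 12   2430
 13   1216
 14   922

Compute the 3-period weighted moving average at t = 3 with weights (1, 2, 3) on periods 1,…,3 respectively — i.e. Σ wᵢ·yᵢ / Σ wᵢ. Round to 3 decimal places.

Weighted sum: 1·4476 + 2·3718 + 3·3196 = 4476 + 7436 + 9588 = 21500
Weight total: 1 + 2 + 3 = 6
WMA = 21500 / 6 = 3583.333

3583.333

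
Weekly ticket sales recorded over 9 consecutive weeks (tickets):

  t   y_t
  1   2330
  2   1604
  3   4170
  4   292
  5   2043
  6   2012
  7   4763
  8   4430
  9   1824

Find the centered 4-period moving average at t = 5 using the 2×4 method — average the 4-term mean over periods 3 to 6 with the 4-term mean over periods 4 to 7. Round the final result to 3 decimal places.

Sum over 3–6: 4170 + 292 + 2043 + 2012 = 8517
Sum over 4–7: 292 + 2043 + 2012 + 4763 = 9110
CMA at t=5 = (8517 + 9110) / (2·4) = 17627 / 8 = 2203.375

2203.375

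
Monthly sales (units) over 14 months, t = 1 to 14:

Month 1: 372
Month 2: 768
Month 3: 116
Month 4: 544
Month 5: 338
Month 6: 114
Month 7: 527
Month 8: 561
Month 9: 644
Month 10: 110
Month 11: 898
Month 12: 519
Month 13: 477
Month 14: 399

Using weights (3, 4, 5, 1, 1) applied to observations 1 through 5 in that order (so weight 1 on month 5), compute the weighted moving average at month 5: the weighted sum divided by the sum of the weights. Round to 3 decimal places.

403.571

Weighted sum: 3·372 + 4·768 + 5·116 + 1·544 + 1·338 = 1116 + 3072 + 580 + 544 + 338 = 5650
Weight total: 3 + 4 + 5 + 1 + 1 = 14
WMA = 5650 / 14 = 403.571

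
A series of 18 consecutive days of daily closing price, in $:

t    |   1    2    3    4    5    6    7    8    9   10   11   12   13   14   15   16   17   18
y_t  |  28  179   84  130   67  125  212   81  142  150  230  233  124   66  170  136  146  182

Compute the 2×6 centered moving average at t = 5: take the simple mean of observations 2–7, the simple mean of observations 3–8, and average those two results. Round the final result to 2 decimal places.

Sum over 2–7: 179 + 84 + 130 + 67 + 125 + 212 = 797
Sum over 3–8: 84 + 130 + 67 + 125 + 212 + 81 = 699
CMA at t=5 = (797 + 699) / (2·6) = 1496 / 12 = 124.67

124.67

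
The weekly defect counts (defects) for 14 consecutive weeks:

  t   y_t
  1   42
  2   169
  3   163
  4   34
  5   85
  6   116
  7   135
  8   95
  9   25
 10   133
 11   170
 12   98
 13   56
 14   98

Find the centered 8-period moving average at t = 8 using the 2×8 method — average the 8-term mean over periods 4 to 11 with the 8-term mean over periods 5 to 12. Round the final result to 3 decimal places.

Sum over 4–11: 34 + 85 + 116 + 135 + 95 + 25 + 133 + 170 = 793
Sum over 5–12: 85 + 116 + 135 + 95 + 25 + 133 + 170 + 98 = 857
CMA at t=8 = (793 + 857) / (2·8) = 1650 / 16 = 103.125

103.125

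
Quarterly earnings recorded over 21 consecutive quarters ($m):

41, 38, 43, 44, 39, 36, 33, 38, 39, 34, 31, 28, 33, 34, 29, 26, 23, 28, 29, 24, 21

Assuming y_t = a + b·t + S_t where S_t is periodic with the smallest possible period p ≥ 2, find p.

First differences y_{t+1} − y_t: -3, 5, 1, -5, -3, -3, 5, 1, -5, -3, -3, 5, …
The difference pattern repeats every 5 terms and not for any smaller step, so p = 5.

5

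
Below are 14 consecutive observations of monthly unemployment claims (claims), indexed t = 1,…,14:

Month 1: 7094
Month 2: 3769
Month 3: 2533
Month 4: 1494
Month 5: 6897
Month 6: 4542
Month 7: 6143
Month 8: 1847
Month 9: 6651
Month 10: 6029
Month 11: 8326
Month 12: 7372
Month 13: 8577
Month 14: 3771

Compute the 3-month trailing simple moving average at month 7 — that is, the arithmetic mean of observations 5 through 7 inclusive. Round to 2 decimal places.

Sum of periods 5–7: 6897 + 4542 + 6143 = 17582
Divide by 3: 17582 / 3 = 5860.67

5860.67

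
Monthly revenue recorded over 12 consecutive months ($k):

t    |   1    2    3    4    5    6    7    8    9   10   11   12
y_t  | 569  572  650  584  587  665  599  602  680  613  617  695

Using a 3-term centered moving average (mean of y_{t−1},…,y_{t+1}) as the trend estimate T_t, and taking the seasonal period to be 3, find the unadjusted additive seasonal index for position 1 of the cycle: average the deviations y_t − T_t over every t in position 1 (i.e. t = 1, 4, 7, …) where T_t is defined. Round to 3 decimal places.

Season position 1 occurs at t = 4, 7, 10 (where T_t is defined).
t=4: T_4 = 607.00000; y_4 − T_4 = 584 − 607.00000 = -23.00000
t=7: T_7 = 622.00000; y_7 − T_7 = 599 − 622.00000 = -23.00000
t=10: T_10 = 636.66667; y_10 − T_10 = 613 − 636.66667 = -23.66667
Mean deviation: (-23.00000 + -23.00000 + -23.66667) / 3 = -23.222

-23.222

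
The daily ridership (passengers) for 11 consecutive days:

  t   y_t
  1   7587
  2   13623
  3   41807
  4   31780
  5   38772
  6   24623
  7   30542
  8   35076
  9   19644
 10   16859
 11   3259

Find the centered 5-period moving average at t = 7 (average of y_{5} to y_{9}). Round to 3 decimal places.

29731.400

Sum of periods 5–9: 38772 + 24623 + 30542 + 35076 + 19644 = 148657
Divide by 5: 148657 / 5 = 29731.400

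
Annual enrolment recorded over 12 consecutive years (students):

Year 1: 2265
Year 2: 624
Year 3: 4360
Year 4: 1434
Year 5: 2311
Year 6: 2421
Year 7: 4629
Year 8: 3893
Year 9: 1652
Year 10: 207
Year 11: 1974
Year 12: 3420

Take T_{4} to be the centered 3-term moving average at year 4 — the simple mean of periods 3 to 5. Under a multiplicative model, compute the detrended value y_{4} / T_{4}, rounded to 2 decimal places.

0.53

Trend T_4 = (4360 + 1434 + 2311) / 3 = 8105/3 = 2701.6667
Ratio to trend: 1434 / 2701.6667 = 0.53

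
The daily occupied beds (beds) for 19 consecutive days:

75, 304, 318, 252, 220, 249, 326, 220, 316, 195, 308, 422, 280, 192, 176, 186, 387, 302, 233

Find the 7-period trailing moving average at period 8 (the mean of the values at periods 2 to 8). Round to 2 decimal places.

269.86

Sum of periods 2–8: 304 + 318 + 252 + 220 + 249 + 326 + 220 = 1889
Divide by 7: 1889 / 7 = 269.86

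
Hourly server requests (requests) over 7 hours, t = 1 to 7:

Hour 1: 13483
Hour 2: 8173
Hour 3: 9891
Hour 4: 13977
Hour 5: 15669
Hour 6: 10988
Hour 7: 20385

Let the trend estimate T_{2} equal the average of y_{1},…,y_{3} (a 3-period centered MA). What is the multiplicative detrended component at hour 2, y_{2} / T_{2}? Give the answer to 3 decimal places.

Trend T_2 = (13483 + 8173 + 9891) / 3 = 31547/3 = 10515.66667
Ratio to trend: 8173 / 10515.66667 = 0.777

0.777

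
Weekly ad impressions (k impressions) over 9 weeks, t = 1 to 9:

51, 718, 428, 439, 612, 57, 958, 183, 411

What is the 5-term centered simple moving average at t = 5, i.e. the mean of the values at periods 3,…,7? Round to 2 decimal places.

498.80

Sum of periods 3–7: 428 + 439 + 612 + 57 + 958 = 2494
Divide by 5: 2494 / 5 = 498.80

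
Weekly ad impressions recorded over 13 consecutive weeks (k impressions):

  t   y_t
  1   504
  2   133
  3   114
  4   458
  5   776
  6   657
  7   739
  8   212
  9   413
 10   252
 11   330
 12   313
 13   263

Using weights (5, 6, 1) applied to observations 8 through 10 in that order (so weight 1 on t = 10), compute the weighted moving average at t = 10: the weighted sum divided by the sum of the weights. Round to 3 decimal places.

315.833

Weighted sum: 5·212 + 6·413 + 1·252 = 1060 + 2478 + 252 = 3790
Weight total: 5 + 6 + 1 = 12
WMA = 3790 / 12 = 315.833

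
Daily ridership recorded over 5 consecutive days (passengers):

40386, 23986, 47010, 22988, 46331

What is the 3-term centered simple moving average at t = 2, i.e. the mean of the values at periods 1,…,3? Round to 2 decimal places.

Sum of periods 1–3: 40386 + 23986 + 47010 = 111382
Divide by 3: 111382 / 3 = 37127.33

37127.33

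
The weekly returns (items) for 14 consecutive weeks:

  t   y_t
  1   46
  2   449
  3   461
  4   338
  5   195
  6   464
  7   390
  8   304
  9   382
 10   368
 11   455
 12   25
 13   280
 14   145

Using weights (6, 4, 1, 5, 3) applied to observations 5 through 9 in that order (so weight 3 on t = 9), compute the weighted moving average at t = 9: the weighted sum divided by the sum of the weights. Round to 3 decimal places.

Weighted sum: 6·195 + 4·464 + 1·390 + 5·304 + 3·382 = 1170 + 1856 + 390 + 1520 + 1146 = 6082
Weight total: 6 + 4 + 1 + 5 + 3 = 19
WMA = 6082 / 19 = 320.105

320.105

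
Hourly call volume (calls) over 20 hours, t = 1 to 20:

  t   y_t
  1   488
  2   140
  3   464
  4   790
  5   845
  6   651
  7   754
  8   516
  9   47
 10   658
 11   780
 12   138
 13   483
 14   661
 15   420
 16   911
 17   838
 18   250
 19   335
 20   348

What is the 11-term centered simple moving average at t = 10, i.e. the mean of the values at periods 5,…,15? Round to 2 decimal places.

Sum of periods 5–15: 845 + 651 + 754 + 516 + 47 + 658 + 780 + 138 + 483 + 661 + 420 = 5953
Divide by 11: 5953 / 11 = 541.18

541.18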